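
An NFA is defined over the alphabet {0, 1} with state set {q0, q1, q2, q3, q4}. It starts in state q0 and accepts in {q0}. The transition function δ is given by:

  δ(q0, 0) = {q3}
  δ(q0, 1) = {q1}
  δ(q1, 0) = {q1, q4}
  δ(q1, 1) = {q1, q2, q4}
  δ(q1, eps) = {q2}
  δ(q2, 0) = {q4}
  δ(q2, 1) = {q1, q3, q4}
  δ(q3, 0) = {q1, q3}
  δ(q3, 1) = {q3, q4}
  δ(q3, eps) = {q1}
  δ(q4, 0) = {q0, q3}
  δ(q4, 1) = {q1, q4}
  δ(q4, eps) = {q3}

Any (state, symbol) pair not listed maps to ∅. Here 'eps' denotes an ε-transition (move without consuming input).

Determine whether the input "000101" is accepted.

No

Start in {q0}.
Read '0': {q0} → {q1, q2, q3}.
Read '0': {q1, q2, q3} → {q1, q2, q3, q4}.
Read '0': {q1, q2, q3, q4} → {q0, q1, q2, q3, q4}.
Read '1': {q0, q1, q2, q3, q4} → {q1, q2, q3, q4}.
Read '0': {q1, q2, q3, q4} → {q0, q1, q2, q3, q4}.
Read '1': {q0, q1, q2, q3, q4} → {q1, q2, q3, q4}.
The final set {q1, q2, q3, q4} contains no accepting state.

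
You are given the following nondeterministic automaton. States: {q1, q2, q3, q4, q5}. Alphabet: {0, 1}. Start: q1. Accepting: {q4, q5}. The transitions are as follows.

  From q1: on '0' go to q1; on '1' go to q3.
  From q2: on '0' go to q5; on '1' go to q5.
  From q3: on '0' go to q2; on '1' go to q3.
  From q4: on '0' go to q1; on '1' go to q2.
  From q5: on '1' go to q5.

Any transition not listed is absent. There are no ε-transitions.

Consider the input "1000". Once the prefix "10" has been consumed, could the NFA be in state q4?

Start in {q1}.
Read '1': q1→{q3}; now {q3}.
Read '0': q3→{q2}; now {q2}.
State q4 is not in {q2}.

No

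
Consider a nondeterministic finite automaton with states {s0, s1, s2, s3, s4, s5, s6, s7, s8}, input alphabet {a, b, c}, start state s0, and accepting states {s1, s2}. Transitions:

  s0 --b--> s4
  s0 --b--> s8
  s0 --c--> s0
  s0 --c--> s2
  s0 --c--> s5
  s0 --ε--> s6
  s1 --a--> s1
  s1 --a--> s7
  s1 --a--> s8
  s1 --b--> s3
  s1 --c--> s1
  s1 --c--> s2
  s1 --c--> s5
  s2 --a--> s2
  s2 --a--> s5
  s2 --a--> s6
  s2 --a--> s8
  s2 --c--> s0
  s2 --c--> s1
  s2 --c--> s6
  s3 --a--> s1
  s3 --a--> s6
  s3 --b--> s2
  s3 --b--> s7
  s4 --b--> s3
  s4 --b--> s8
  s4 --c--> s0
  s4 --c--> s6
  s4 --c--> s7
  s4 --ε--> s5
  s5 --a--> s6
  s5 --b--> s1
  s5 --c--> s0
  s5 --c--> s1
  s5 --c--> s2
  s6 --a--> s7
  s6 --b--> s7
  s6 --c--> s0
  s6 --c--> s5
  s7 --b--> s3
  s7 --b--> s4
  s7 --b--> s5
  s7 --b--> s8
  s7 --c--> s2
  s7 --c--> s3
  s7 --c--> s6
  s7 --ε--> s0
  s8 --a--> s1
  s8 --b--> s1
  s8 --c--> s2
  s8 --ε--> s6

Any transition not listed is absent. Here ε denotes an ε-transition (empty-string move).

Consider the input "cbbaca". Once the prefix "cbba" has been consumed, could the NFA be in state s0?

Start: ε-closure({s0}) = {s0, s6}.
Read 'c': s0→{s0, s2, s5}, s6→{s0, s5}; union {s0, s2, s5}; ε-closure = {s0, s2, s5, s6}.
Read 'b': s0→{s4, s8}, s2→∅, s5→{s1}, s6→{s7}; union {s1, s4, s7, s8}; ε-closure = {s0, s1, s4, s5, s6, s7, s8}.
Read 'b': s0→{s4, s8}, s1→{s3}, s4→{s3, s8}, s5→{s1}, s6→{s7}, s7→{s3, s4, s5, s8}, s8→{s1}; union {s1, s3, s4, s5, s7, s8}; ε-closure = {s0, s1, s3, s4, s5, s6, s7, s8}.
Read 'a': s0→∅, s1→{s1, s7, s8}, s3→{s1, s6}, s4→∅, s5→{s6}, s6→{s7}, s7→∅, s8→{s1}; union {s1, s6, s7, s8}; ε-closure = {s0, s1, s6, s7, s8}.
State s0 is in {s0, s1, s6, s7, s8}.

Yes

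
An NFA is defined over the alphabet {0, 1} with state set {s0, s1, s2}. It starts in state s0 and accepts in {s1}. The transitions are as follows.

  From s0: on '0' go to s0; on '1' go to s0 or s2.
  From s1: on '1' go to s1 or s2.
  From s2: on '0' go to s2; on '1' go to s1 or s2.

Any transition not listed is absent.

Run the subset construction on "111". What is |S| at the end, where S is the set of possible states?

3

Start in {s0}.
Read '1': s0→{s0, s2}; now {s0, s2}.
Read '1': s0→{s0, s2}, s2→{s1, s2}; now {s0, s1, s2}.
Read '1': s0→{s0, s2}, s1→{s1, s2}, s2→{s1, s2}; now {s0, s1, s2}.
That set has 3 states.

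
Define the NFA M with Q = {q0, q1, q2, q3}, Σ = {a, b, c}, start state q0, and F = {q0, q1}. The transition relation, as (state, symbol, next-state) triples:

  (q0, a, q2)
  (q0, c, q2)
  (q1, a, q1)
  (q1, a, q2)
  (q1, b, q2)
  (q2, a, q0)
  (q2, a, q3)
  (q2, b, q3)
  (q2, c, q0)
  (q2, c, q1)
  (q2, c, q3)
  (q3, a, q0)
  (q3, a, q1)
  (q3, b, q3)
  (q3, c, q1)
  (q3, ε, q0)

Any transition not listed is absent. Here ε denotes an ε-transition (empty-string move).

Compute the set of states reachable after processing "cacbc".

{q0, q1, q2, q3}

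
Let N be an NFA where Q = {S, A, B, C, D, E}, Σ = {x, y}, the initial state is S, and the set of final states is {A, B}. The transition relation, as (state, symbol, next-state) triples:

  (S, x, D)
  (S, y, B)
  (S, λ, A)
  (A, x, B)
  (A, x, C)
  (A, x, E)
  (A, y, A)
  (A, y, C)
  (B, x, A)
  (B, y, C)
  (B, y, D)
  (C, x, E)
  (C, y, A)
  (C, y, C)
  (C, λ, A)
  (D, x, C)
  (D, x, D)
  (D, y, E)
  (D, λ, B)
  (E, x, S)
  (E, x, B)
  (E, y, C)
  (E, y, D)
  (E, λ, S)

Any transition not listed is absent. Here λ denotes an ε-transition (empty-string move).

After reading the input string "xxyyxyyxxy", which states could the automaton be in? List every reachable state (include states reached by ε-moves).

{S, A, B, C, D, E}

Start: ε-closure({S}) = {S, A}.
Read 'x': S→{D}, A→{B, C, E}; union {B, C, D, E}; ε-closure = {S, A, B, C, D, E}.
Read 'x': S→{D}, A→{B, C, E}, B→{A}, C→{E}, D→{C, D}, E→{S, B}; now {S, A, B, C, D, E}.
Read 'y': S→{B}, A→{A, C}, B→{C, D}, C→{A, C}, D→{E}, E→{C, D}; union {A, B, C, D, E}; ε-closure = {S, A, B, C, D, E}.
Read 'y': S→{B}, A→{A, C}, B→{C, D}, C→{A, C}, D→{E}, E→{C, D}; union {A, B, C, D, E}; ε-closure = {S, A, B, C, D, E}.
Read 'x': S→{D}, A→{B, C, E}, B→{A}, C→{E}, D→{C, D}, E→{S, B}; now {S, A, B, C, D, E}.
Read 'y': S→{B}, A→{A, C}, B→{C, D}, C→{A, C}, D→{E}, E→{C, D}; union {A, B, C, D, E}; ε-closure = {S, A, B, C, D, E}.
Read 'y': S→{B}, A→{A, C}, B→{C, D}, C→{A, C}, D→{E}, E→{C, D}; union {A, B, C, D, E}; ε-closure = {S, A, B, C, D, E}.
Read 'x': S→{D}, A→{B, C, E}, B→{A}, C→{E}, D→{C, D}, E→{S, B}; now {S, A, B, C, D, E}.
Read 'x': S→{D}, A→{B, C, E}, B→{A}, C→{E}, D→{C, D}, E→{S, B}; now {S, A, B, C, D, E}.
Read 'y': S→{B}, A→{A, C}, B→{C, D}, C→{A, C}, D→{E}, E→{C, D}; union {A, B, C, D, E}; ε-closure = {S, A, B, C, D, E}.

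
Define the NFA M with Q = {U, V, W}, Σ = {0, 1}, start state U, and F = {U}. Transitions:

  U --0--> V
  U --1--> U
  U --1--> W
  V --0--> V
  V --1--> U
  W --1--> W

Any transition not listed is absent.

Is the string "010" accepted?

No

Start in {U}.
Read '0': U→{V}; now {V}.
Read '1': V→{U}; now {U}.
Read '0': U→{V}; now {V}.
The final set {V} contains no accepting state.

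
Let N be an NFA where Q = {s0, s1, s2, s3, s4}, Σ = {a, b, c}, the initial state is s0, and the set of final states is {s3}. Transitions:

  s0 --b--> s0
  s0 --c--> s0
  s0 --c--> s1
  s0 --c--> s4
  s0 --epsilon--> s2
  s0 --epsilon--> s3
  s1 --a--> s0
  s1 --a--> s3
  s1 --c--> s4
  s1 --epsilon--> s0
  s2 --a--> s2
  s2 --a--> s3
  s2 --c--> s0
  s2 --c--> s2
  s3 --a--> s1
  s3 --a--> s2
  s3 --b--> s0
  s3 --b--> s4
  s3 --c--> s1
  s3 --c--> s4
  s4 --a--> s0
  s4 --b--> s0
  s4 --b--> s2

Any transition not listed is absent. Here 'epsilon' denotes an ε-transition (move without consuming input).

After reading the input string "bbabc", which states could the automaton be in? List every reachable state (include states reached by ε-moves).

Start: ε-closure({s0}) = {s0, s2, s3}.
Read 'b': s0→{s0}, s2→∅, s3→{s0, s4}; union {s0, s4}; ε-closure = {s0, s2, s3, s4}.
Read 'b': s0→{s0}, s2→∅, s3→{s0, s4}, s4→{s0, s2}; union {s0, s2, s4}; ε-closure = {s0, s2, s3, s4}.
Read 'a': s0→∅, s2→{s2, s3}, s3→{s1, s2}, s4→{s0}; now {s0, s1, s2, s3}.
Read 'b': s0→{s0}, s1→∅, s2→∅, s3→{s0, s4}; union {s0, s4}; ε-closure = {s0, s2, s3, s4}.
Read 'c': s0→{s0, s1, s4}, s2→{s0, s2}, s3→{s1, s4}, s4→∅; union {s0, s1, s2, s4}; ε-closure = {s0, s1, s2, s3, s4}.

{s0, s1, s2, s3, s4}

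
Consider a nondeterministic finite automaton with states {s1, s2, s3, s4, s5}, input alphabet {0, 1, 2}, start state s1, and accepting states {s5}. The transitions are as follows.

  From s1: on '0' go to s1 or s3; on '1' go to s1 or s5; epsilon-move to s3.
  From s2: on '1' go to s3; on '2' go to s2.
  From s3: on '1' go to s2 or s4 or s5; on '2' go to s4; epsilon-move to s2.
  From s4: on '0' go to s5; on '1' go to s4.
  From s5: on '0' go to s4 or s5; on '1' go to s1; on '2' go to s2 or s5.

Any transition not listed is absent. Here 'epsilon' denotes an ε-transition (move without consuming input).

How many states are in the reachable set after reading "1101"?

5

Start: ε-closure({s1}) = {s1, s2, s3}.
Read '1': s1→{s1, s5}, s2→{s3}, s3→{s2, s4, s5}; now {s1, s2, s3, s4, s5}.
Read '1': s1→{s1, s5}, s2→{s3}, s3→{s2, s4, s5}, s4→{s4}, s5→{s1}; now {s1, s2, s3, s4, s5}.
Read '0': s1→{s1, s3}, s2→∅, s3→∅, s4→{s5}, s5→{s4, s5}; union {s1, s3, s4, s5}; ε-closure = {s1, s2, s3, s4, s5}.
Read '1': s1→{s1, s5}, s2→{s3}, s3→{s2, s4, s5}, s4→{s4}, s5→{s1}; now {s1, s2, s3, s4, s5}.
That set has 5 states.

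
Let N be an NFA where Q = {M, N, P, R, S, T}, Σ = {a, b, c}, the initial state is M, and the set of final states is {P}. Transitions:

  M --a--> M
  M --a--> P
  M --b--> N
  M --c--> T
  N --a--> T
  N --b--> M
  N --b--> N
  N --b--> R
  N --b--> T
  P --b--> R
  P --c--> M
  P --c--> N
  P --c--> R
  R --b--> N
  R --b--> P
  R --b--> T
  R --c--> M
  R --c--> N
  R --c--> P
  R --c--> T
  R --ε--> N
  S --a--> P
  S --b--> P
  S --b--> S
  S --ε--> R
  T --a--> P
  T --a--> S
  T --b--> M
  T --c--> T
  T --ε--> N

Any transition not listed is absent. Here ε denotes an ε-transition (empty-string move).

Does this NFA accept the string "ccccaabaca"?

Yes

Start in {M}.
Read 'c': M→{T}; union {T}; ε-closure = {N, T}.
Read 'c': N→∅, T→{T}; union {T}; ε-closure = {N, T}.
Read 'c': N→∅, T→{T}; union {T}; ε-closure = {N, T}.
Read 'c': N→∅, T→{T}; union {T}; ε-closure = {N, T}.
Read 'a': N→{T}, T→{P, S}; union {P, S, T}; ε-closure = {N, P, R, S, T}.
Read 'a': N→{T}, P→∅, R→∅, S→{P}, T→{P, S}; union {P, S, T}; ε-closure = {N, P, R, S, T}.
Read 'b': N→{M, N, R, T}, P→{R}, R→{N, P, T}, S→{P, S}, T→{M}; now {M, N, P, R, S, T}.
Read 'a': M→{M, P}, N→{T}, P→∅, R→∅, S→{P}, T→{P, S}; union {M, P, S, T}; ε-closure = {M, N, P, R, S, T}.
Read 'c': M→{T}, N→∅, P→{M, N, R}, R→{M, N, P, T}, S→∅, T→{T}; now {M, N, P, R, T}.
Read 'a': M→{M, P}, N→{T}, P→∅, R→∅, T→{P, S}; union {M, P, S, T}; ε-closure = {M, N, P, R, S, T}.
The final set {M, N, P, R, S, T} contains the accepting state P.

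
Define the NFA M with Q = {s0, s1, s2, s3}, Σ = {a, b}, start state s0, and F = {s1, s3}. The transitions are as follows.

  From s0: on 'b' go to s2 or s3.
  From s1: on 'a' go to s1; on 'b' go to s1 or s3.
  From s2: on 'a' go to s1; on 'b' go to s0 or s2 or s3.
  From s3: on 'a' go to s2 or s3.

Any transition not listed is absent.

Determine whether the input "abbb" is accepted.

No

Start in {s0}.
Read 'a': {s0} → ∅.
The set is empty and remains empty for the remaining 3 symbols.
The final set ∅ contains no accepting state.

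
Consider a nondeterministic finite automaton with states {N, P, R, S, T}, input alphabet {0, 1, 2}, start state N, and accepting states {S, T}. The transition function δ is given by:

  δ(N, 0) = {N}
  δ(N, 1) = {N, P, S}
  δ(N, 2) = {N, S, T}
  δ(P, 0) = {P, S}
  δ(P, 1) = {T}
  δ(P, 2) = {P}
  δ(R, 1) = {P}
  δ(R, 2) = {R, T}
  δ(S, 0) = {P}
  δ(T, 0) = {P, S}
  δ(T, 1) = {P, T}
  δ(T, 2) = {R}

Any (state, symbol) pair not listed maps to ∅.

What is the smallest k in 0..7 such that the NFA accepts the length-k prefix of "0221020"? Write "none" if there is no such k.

2

Start in {N}.
Read '0': N→{N}; now {N}.
Read '2': N→{N, S, T}; now {N, S, T}.
None of the earlier sets intersect F, but {N, S, T} does.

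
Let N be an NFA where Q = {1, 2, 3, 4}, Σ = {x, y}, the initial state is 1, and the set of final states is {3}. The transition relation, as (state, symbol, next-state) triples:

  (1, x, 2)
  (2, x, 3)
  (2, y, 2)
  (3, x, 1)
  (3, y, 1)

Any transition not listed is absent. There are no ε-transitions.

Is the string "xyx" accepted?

Yes

Start in {1}.
Read 'x': {1} → {2}.
Read 'y': {2} → {2}.
Read 'x': {2} → {3}.
The final set {3} contains the accepting state 3.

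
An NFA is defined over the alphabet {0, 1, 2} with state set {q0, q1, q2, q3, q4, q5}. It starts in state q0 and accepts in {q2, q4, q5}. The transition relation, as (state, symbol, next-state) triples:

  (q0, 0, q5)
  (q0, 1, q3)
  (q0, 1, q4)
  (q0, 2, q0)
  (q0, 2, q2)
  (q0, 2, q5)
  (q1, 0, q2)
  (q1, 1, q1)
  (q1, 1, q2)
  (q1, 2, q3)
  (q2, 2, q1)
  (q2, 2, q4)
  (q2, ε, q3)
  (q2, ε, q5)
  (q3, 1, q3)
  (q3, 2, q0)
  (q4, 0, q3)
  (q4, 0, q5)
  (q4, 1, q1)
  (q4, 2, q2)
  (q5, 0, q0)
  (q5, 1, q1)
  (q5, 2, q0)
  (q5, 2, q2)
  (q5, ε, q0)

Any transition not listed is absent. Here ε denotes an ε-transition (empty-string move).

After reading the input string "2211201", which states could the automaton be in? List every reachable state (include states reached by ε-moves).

{q1, q3, q4}

Start in {q0}.
Read '2': q0→{q0, q2, q5}; union {q0, q2, q5}; ε-closure = {q0, q2, q3, q5}.
Read '2': q0→{q0, q2, q5}, q2→{q1, q4}, q3→{q0}, q5→{q0, q2}; union {q0, q1, q2, q4, q5}; ε-closure = {q0, q1, q2, q3, q4, q5}.
Read '1': q0→{q3, q4}, q1→{q1, q2}, q2→∅, q3→{q3}, q4→{q1}, q5→{q1}; union {q1, q2, q3, q4}; ε-closure = {q0, q1, q2, q3, q4, q5}.
Read '1': q0→{q3, q4}, q1→{q1, q2}, q2→∅, q3→{q3}, q4→{q1}, q5→{q1}; union {q1, q2, q3, q4}; ε-closure = {q0, q1, q2, q3, q4, q5}.
Read '2': q0→{q0, q2, q5}, q1→{q3}, q2→{q1, q4}, q3→{q0}, q4→{q2}, q5→{q0, q2}; now {q0, q1, q2, q3, q4, q5}.
Read '0': q0→{q5}, q1→{q2}, q2→∅, q3→∅, q4→{q3, q5}, q5→{q0}; now {q0, q2, q3, q5}.
Read '1': q0→{q3, q4}, q2→∅, q3→{q3}, q5→{q1}; now {q1, q3, q4}.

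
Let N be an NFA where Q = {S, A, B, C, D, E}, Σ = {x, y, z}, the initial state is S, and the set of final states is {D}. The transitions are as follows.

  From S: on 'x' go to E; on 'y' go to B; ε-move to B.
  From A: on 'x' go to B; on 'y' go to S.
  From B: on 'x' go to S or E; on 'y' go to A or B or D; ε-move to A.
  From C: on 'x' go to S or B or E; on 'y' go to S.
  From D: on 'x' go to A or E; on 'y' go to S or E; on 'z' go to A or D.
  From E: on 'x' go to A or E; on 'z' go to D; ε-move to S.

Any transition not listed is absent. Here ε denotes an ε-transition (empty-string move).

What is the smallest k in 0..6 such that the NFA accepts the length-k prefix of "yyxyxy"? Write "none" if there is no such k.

1

Start: ε-closure({S}) = {S, A, B}.
Read 'y': S→{B}, A→{S}, B→{A, B, D}; now {S, A, B, D}.
None of the earlier sets intersect F, but {S, A, B, D} does.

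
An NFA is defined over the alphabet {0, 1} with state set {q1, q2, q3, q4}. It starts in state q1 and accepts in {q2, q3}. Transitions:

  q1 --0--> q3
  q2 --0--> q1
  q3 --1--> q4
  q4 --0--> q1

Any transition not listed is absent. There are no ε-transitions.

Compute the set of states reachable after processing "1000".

Start in {q1}.
Read '1': {q1} → ∅.
The set is empty and remains empty for the remaining 3 symbols.

∅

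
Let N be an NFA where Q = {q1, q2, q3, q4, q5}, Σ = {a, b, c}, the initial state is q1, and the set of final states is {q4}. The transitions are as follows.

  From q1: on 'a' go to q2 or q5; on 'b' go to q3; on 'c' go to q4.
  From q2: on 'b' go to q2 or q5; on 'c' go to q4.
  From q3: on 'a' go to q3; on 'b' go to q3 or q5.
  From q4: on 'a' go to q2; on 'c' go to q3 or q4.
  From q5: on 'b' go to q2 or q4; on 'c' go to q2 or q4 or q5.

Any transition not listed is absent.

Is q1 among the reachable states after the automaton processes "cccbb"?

Start in {q1}.
Read 'c': q1→{q4}; now {q4}.
Read 'c': q4→{q3, q4}; now {q3, q4}.
Read 'c': q3→∅, q4→{q3, q4}; now {q3, q4}.
Read 'b': q3→{q3, q5}, q4→∅; now {q3, q5}.
Read 'b': q3→{q3, q5}, q5→{q2, q4}; now {q2, q3, q4, q5}.
State q1 is not in {q2, q3, q4, q5}.

No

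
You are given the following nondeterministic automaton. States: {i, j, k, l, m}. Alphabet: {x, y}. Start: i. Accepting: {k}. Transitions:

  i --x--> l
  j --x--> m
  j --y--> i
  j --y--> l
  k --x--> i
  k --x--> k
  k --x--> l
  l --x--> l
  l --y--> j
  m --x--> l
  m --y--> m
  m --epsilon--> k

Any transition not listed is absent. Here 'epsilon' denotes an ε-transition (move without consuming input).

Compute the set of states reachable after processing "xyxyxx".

Start in {i}.
Read 'x': i→{l}; now {l}.
Read 'y': l→{j}; now {j}.
Read 'x': j→{m}; union {m}; ε-closure = {k, m}.
Read 'y': k→∅, m→{m}; union {m}; ε-closure = {k, m}.
Read 'x': k→{i, k, l}, m→{l}; now {i, k, l}.
Read 'x': i→{l}, k→{i, k, l}, l→{l}; now {i, k, l}.

{i, k, l}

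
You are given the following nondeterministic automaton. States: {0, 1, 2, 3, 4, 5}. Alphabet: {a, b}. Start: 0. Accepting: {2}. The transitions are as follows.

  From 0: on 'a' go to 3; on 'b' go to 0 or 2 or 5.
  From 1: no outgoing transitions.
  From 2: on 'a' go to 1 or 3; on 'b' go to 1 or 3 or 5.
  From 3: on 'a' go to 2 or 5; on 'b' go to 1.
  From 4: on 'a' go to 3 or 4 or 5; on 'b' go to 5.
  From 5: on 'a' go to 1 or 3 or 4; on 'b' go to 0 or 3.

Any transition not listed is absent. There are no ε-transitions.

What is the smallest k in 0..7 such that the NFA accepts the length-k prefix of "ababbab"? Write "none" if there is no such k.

none

Start in {0}.
Read 'a': 0→{3}; now {3}.
Read 'b': 3→{1}; now {1}.
Read 'a': 1→∅; now ∅.
The set is empty and remains empty for the remaining 4 symbols.
No reachable set along the way intersects F.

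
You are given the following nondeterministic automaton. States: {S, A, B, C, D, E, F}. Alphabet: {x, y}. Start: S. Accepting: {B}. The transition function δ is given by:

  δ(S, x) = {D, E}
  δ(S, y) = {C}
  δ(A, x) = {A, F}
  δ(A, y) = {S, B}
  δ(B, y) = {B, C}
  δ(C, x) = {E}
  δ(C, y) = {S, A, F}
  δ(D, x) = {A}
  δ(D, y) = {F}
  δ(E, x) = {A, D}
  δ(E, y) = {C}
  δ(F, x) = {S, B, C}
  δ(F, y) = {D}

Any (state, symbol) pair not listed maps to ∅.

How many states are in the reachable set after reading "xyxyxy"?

6

Start in {S}.
Read 'x': S→{D, E}; now {D, E}.
Read 'y': D→{F}, E→{C}; now {C, F}.
Read 'x': C→{E}, F→{S, B, C}; now {S, B, C, E}.
Read 'y': S→{C}, B→{B, C}, C→{S, A, F}, E→{C}; now {S, A, B, C, F}.
Read 'x': S→{D, E}, A→{A, F}, B→∅, C→{E}, F→{S, B, C}; now {S, A, B, C, D, E, F}.
Read 'y': S→{C}, A→{S, B}, B→{B, C}, C→{S, A, F}, D→{F}, E→{C}, F→{D}; now {S, A, B, C, D, F}.
That set has 6 states.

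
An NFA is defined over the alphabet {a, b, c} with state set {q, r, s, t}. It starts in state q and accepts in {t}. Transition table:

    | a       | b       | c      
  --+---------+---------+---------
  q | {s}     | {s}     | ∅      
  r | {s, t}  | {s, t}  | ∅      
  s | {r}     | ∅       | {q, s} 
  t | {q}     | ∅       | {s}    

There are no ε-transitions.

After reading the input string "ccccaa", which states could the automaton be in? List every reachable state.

∅

Start in {q}.
Read 'c': q→∅; now ∅.
The set is empty and remains empty for the remaining 5 symbols.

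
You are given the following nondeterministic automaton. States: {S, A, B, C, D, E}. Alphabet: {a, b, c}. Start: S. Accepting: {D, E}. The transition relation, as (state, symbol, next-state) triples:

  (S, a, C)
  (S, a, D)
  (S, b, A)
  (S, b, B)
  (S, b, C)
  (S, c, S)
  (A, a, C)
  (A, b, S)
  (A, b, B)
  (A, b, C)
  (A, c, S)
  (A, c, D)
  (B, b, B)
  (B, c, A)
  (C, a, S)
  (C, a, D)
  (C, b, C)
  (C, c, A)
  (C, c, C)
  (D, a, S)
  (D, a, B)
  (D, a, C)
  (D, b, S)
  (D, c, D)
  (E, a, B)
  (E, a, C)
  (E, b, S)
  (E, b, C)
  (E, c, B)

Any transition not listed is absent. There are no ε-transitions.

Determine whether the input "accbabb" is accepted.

Start in {S}.
Read 'a': {S} → {C, D}.
Read 'c': {C, D} → {A, C, D}.
Read 'c': {A, C, D} → {S, A, C, D}.
Read 'b': {S, A, C, D} → {S, A, B, C}.
Read 'a': {S, A, B, C} → {S, C, D}.
Read 'b': {S, C, D} → {S, A, B, C}.
Read 'b': {S, A, B, C} → {S, A, B, C}.
The final set {S, A, B, C} contains no accepting state.

No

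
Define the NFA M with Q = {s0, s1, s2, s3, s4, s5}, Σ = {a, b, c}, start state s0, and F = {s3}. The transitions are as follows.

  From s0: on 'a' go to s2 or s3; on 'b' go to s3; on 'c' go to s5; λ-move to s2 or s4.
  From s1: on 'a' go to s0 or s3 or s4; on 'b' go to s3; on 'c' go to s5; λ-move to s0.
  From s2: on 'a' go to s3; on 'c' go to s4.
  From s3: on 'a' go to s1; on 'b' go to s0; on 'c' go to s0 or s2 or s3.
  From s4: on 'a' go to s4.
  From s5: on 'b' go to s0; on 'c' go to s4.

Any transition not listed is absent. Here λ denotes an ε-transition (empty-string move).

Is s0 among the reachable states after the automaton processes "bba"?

No

Start: ε-closure({s0}) = {s0, s2, s4}.
Read 'b': s0→{s3}, s2→∅, s4→∅; now {s3}.
Read 'b': s3→{s0}; union {s0}; ε-closure = {s0, s2, s4}.
Read 'a': s0→{s2, s3}, s2→{s3}, s4→{s4}; now {s2, s3, s4}.
State s0 is not in {s2, s3, s4}.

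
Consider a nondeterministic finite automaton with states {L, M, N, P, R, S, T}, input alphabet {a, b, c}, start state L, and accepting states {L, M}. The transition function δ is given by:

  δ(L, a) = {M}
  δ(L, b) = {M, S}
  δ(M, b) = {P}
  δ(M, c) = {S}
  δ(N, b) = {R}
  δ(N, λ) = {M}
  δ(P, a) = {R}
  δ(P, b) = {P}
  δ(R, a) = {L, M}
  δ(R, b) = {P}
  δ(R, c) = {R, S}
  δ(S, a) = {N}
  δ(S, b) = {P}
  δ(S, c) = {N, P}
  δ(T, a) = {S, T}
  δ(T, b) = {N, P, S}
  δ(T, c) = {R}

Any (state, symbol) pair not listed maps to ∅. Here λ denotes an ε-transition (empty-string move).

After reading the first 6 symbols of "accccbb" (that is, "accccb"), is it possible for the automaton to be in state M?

No

Start in {L}.
Read 'a': L→{M}; now {M}.
Read 'c': M→{S}; now {S}.
Read 'c': S→{N, P}; union {N, P}; ε-closure = {M, N, P}.
Read 'c': M→{S}, N→∅, P→∅; now {S}.
Read 'c': S→{N, P}; union {N, P}; ε-closure = {M, N, P}.
Read 'b': M→{P}, N→{R}, P→{P}; now {P, R}.
State M is not in {P, R}.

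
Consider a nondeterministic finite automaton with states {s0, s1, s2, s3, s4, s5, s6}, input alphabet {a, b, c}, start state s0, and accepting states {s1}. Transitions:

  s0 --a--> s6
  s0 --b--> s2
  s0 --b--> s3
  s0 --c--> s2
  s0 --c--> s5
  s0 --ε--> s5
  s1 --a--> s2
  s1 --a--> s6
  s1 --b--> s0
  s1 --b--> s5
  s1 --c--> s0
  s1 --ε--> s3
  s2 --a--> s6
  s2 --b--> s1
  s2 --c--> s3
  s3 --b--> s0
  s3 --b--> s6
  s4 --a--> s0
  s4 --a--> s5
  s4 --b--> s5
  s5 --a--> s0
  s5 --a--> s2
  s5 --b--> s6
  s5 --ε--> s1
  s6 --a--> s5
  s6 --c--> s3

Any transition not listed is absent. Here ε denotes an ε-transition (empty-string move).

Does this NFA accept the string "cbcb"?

Yes

Start: ε-closure({s0}) = {s0, s1, s3, s5}.
Read 'c': s0→{s2, s5}, s1→{s0}, s3→∅, s5→∅; union {s0, s2, s5}; ε-closure = {s0, s1, s2, s3, s5}.
Read 'b': s0→{s2, s3}, s1→{s0, s5}, s2→{s1}, s3→{s0, s6}, s5→{s6}; now {s0, s1, s2, s3, s5, s6}.
Read 'c': s0→{s2, s5}, s1→{s0}, s2→{s3}, s3→∅, s5→∅, s6→{s3}; union {s0, s2, s3, s5}; ε-closure = {s0, s1, s2, s3, s5}.
Read 'b': s0→{s2, s3}, s1→{s0, s5}, s2→{s1}, s3→{s0, s6}, s5→{s6}; now {s0, s1, s2, s3, s5, s6}.
The final set {s0, s1, s2, s3, s5, s6} contains the accepting state s1.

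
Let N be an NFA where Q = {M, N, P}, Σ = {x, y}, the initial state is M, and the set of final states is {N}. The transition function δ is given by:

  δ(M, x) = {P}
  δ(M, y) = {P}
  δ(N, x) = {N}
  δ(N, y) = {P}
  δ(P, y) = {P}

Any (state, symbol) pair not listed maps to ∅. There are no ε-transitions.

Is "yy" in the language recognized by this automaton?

Start in {M}.
Read 'y': M→{P}; now {P}.
Read 'y': P→{P}; now {P}.
The final set {P} contains no accepting state.

No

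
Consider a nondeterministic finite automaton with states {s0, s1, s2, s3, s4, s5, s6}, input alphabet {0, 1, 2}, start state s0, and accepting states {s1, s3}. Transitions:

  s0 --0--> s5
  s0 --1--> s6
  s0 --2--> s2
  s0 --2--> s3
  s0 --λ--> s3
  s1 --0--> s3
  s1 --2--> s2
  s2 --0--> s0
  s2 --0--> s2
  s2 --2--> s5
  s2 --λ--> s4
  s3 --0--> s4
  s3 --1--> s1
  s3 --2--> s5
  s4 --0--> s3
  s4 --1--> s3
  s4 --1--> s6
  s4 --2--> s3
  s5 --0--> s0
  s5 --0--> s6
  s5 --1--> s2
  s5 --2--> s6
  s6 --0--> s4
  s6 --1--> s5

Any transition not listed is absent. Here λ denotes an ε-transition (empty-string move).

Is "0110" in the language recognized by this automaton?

Start: ε-closure({s0}) = {s0, s3}.
Read '0': s0→{s5}, s3→{s4}; now {s4, s5}.
Read '1': s4→{s3, s6}, s5→{s2}; union {s2, s3, s6}; ε-closure = {s2, s3, s4, s6}.
Read '1': s2→∅, s3→{s1}, s4→{s3, s6}, s6→{s5}; now {s1, s3, s5, s6}.
Read '0': s1→{s3}, s3→{s4}, s5→{s0, s6}, s6→{s4}; now {s0, s3, s4, s6}.
The final set {s0, s3, s4, s6} contains the accepting state s3.

Yes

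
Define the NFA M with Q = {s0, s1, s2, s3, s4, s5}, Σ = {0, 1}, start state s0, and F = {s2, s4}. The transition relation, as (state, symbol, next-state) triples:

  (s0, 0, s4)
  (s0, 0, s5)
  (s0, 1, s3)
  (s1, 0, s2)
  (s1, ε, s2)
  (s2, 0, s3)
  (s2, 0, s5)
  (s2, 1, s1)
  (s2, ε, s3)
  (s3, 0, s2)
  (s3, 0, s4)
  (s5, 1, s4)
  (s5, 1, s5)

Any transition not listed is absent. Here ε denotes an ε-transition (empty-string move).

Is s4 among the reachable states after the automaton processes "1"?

Start in {s0}.
Read '1': {s0} → {s3}.
State s4 is not in {s3}.

No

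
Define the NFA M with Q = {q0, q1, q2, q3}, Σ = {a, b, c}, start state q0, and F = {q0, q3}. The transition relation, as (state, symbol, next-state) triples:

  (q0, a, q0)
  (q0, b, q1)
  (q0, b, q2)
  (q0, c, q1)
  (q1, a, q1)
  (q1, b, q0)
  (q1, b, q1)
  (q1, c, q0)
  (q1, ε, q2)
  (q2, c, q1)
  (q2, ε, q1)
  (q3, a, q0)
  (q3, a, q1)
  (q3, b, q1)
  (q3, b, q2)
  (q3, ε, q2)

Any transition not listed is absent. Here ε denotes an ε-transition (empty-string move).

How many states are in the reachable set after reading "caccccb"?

3

Start in {q0}.
Read 'c': q0→{q1}; union {q1}; ε-closure = {q1, q2}.
Read 'a': q1→{q1}, q2→∅; union {q1}; ε-closure = {q1, q2}.
Read 'c': q1→{q0}, q2→{q1}; union {q0, q1}; ε-closure = {q0, q1, q2}.
Read 'c': q0→{q1}, q1→{q0}, q2→{q1}; union {q0, q1}; ε-closure = {q0, q1, q2}.
Read 'c': q0→{q1}, q1→{q0}, q2→{q1}; union {q0, q1}; ε-closure = {q0, q1, q2}.
Read 'c': q0→{q1}, q1→{q0}, q2→{q1}; union {q0, q1}; ε-closure = {q0, q1, q2}.
Read 'b': q0→{q1, q2}, q1→{q0, q1}, q2→∅; now {q0, q1, q2}.
That set has 3 states.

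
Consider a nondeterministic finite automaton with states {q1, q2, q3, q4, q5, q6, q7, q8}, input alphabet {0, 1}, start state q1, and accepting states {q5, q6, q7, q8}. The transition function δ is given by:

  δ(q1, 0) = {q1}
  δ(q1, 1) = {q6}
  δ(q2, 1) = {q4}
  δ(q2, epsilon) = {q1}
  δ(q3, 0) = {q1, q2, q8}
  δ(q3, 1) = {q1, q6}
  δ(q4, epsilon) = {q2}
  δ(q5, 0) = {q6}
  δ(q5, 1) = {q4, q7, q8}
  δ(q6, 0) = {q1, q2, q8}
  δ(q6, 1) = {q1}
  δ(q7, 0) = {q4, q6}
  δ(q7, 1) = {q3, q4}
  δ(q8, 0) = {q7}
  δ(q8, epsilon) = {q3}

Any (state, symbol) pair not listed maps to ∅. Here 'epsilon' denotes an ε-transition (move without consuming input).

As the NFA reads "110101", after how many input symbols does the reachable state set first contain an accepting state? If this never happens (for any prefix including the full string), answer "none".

Start in {q1}.
Read '1': q1→{q6}; now {q6}.
None of the earlier sets intersect F, but {q6} does.

1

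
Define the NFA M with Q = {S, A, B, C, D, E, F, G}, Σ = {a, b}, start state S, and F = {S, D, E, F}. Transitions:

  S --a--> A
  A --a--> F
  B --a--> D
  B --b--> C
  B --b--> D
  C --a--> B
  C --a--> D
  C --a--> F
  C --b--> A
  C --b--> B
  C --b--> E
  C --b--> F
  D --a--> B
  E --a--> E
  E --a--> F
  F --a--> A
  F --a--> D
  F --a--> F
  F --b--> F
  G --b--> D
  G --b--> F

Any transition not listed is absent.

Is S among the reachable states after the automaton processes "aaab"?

No

Start in {S}.
Read 'a': {S} → {A}.
Read 'a': {A} → {F}.
Read 'a': {F} → {A, D, F}.
Read 'b': {A, D, F} → {F}.
State S is not in {F}.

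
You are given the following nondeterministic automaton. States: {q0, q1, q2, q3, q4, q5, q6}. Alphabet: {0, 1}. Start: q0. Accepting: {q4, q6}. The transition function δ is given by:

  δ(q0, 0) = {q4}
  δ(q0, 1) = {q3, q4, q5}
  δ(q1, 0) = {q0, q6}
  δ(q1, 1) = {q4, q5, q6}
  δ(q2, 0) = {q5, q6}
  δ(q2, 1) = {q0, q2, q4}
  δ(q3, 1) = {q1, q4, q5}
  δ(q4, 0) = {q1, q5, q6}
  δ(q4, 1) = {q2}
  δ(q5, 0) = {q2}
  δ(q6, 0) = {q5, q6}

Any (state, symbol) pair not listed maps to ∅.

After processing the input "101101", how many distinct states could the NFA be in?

5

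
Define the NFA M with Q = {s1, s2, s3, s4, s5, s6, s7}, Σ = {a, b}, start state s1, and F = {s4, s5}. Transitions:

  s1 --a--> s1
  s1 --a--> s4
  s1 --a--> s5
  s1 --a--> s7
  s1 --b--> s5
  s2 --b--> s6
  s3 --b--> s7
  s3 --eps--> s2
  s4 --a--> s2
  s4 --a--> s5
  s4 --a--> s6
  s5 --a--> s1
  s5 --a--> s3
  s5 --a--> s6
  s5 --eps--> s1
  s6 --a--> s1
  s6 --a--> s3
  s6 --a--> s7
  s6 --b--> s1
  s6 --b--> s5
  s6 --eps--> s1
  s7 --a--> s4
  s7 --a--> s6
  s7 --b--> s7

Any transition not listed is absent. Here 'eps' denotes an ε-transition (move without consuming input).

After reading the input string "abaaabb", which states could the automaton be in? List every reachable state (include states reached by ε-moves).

Start in {s1}.
Read 'a': {s1} → {s1, s4, s5, s7}.
Read 'b': {s1, s4, s5, s7} → {s1, s5, s7}.
Read 'a': {s1, s5, s7} → {s1, s2, s3, s4, s5, s6, s7}.
Read 'a': {s1, s2, s3, s4, s5, s6, s7} → {s1, s2, s3, s4, s5, s6, s7}.
Read 'a': {s1, s2, s3, s4, s5, s6, s7} → {s1, s2, s3, s4, s5, s6, s7}.
Read 'b': {s1, s2, s3, s4, s5, s6, s7} → {s1, s5, s6, s7}.
Read 'b': {s1, s5, s6, s7} → {s1, s5, s7}.

{s1, s5, s7}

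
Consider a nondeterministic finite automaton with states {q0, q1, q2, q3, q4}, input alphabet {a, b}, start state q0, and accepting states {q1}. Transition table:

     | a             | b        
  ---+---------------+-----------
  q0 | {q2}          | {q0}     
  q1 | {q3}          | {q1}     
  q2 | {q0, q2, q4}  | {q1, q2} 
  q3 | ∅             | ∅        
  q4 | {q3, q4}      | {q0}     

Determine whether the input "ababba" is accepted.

No

Start in {q0}.
Read 'a': q0→{q2}; now {q2}.
Read 'b': q2→{q1, q2}; now {q1, q2}.
Read 'a': q1→{q3}, q2→{q0, q2, q4}; now {q0, q2, q3, q4}.
Read 'b': q0→{q0}, q2→{q1, q2}, q3→∅, q4→{q0}; now {q0, q1, q2}.
Read 'b': q0→{q0}, q1→{q1}, q2→{q1, q2}; now {q0, q1, q2}.
Read 'a': q0→{q2}, q1→{q3}, q2→{q0, q2, q4}; now {q0, q2, q3, q4}.
The final set {q0, q2, q3, q4} contains no accepting state.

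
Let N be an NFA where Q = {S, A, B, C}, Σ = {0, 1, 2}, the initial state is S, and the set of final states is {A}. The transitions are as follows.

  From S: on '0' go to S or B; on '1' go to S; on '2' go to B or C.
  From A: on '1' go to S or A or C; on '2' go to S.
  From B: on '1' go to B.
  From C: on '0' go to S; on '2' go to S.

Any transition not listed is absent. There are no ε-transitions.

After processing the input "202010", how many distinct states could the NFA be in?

2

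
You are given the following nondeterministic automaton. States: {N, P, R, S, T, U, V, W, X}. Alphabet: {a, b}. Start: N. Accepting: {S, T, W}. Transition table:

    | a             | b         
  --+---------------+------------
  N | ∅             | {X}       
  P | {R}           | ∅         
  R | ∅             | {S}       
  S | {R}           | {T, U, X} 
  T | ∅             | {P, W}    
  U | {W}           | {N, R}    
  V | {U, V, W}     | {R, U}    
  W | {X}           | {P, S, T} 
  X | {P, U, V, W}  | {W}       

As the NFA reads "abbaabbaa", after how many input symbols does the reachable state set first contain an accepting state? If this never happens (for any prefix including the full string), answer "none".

none

Start in {N}.
Read 'a': N→∅; now ∅.
The set is empty and remains empty for the remaining 8 symbols.
No reachable set along the way intersects F.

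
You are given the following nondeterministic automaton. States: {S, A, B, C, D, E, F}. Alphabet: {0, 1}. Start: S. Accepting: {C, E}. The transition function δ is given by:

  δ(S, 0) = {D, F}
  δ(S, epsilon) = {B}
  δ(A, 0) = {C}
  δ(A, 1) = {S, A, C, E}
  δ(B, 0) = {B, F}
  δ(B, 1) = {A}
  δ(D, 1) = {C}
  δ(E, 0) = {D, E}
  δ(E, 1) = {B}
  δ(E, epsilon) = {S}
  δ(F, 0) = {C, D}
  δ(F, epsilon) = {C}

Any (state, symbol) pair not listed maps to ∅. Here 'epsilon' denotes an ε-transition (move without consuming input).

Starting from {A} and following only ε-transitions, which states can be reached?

{A}

Begin with {A}.
No ε-moves leave this set, so the closure equals the set itself.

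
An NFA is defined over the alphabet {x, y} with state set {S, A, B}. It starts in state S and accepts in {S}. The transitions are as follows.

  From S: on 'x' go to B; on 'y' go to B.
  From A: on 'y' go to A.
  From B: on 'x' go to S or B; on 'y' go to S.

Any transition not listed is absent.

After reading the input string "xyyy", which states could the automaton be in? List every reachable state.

{S}

Start in {S}.
Read 'x': {S} → {B}.
Read 'y': {B} → {S}.
Read 'y': {S} → {B}.
Read 'y': {B} → {S}.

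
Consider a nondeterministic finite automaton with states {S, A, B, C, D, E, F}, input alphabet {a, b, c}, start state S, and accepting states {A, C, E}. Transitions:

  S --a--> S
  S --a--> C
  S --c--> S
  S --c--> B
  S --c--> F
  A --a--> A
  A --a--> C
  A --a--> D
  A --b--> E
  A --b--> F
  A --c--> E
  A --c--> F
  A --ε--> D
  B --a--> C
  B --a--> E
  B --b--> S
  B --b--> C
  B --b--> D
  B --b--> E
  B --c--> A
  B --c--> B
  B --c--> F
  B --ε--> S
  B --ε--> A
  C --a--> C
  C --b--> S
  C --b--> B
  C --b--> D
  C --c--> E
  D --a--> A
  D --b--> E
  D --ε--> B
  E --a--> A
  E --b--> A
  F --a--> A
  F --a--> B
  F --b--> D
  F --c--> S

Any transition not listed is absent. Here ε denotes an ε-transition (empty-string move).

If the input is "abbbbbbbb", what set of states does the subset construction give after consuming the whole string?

Start in {S}.
Read 'a': S→{S, C}; now {S, C}.
Read 'b': S→∅, C→{S, B, D}; union {S, B, D}; ε-closure = {S, A, B, D}.
Read 'b': S→∅, A→{E, F}, B→{S, C, D, E}, D→{E}; union {S, C, D, E, F}; ε-closure = {S, A, B, C, D, E, F}.
Read 'b': S→∅, A→{E, F}, B→{S, C, D, E}, C→{S, B, D}, D→{E}, E→{A}, F→{D}; now {S, A, B, C, D, E, F}.
Read 'b': S→∅, A→{E, F}, B→{S, C, D, E}, C→{S, B, D}, D→{E}, E→{A}, F→{D}; now {S, A, B, C, D, E, F}.
Read 'b': S→∅, A→{E, F}, B→{S, C, D, E}, C→{S, B, D}, D→{E}, E→{A}, F→{D}; now {S, A, B, C, D, E, F}.
Read 'b': S→∅, A→{E, F}, B→{S, C, D, E}, C→{S, B, D}, D→{E}, E→{A}, F→{D}; now {S, A, B, C, D, E, F}.
Read 'b': S→∅, A→{E, F}, B→{S, C, D, E}, C→{S, B, D}, D→{E}, E→{A}, F→{D}; now {S, A, B, C, D, E, F}.
Read 'b': S→∅, A→{E, F}, B→{S, C, D, E}, C→{S, B, D}, D→{E}, E→{A}, F→{D}; now {S, A, B, C, D, E, F}.

{S, A, B, C, D, E, F}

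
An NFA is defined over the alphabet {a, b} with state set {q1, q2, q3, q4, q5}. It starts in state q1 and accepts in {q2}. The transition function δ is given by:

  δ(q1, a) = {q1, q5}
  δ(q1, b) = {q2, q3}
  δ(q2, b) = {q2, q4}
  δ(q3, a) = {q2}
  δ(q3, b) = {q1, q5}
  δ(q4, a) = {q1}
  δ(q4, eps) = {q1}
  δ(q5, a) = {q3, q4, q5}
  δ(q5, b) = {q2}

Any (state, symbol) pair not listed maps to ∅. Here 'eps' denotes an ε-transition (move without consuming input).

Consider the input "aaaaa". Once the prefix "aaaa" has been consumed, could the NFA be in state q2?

Start in {q1}.
Read 'a': {q1} → {q1, q5}.
Read 'a': {q1, q5} → {q1, q3, q4, q5}.
Read 'a': {q1, q3, q4, q5} → {q1, q2, q3, q4, q5}.
Read 'a': {q1, q2, q3, q4, q5} → {q1, q2, q3, q4, q5}.
State q2 is in {q1, q2, q3, q4, q5}.

Yes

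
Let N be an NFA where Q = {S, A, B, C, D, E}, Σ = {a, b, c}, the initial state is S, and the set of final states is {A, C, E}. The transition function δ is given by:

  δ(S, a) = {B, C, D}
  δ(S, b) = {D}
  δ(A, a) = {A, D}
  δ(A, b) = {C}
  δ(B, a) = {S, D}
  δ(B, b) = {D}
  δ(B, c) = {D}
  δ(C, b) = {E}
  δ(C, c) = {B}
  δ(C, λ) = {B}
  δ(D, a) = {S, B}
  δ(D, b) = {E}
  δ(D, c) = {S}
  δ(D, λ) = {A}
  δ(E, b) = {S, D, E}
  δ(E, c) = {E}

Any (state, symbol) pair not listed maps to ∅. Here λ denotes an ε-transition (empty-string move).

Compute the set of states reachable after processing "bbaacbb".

Start in {S}.
Read 'b': {S} → {A, D}.
Read 'b': {A, D} → {B, C, E}.
Read 'a': {B, C, E} → {S, A, D}.
Read 'a': {S, A, D} → {S, A, B, C, D}.
Read 'c': {S, A, B, C, D} → {S, A, B, D}.
Read 'b': {S, A, B, D} → {A, B, C, D, E}.
Read 'b': {A, B, C, D, E} → {S, A, B, C, D, E}.

{S, A, B, C, D, E}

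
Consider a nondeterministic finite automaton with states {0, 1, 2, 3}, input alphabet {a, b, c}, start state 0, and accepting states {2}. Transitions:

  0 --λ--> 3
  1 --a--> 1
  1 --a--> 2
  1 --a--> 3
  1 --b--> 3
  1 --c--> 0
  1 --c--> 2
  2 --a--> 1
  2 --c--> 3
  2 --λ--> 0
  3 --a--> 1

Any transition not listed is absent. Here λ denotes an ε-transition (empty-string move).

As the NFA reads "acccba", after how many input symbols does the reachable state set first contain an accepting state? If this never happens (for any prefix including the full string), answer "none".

2

Start: ε-closure({0}) = {0, 3}.
Read 'a': 0→∅, 3→{1}; now {1}.
Read 'c': 1→{0, 2}; union {0, 2}; ε-closure = {0, 2, 3}.
None of the earlier sets intersect F, but {0, 2, 3} does.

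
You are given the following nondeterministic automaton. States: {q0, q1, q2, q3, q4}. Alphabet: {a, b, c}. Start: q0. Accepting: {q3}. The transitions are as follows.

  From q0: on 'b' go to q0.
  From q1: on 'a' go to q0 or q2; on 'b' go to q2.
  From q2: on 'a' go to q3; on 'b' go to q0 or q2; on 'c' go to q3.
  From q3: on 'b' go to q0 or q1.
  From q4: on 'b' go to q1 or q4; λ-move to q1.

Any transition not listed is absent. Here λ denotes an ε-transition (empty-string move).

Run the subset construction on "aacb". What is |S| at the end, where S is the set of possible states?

0

Start in {q0}.
Read 'a': {q0} → ∅.
The set is empty and remains empty for the remaining 3 symbols.
That set has 0 states.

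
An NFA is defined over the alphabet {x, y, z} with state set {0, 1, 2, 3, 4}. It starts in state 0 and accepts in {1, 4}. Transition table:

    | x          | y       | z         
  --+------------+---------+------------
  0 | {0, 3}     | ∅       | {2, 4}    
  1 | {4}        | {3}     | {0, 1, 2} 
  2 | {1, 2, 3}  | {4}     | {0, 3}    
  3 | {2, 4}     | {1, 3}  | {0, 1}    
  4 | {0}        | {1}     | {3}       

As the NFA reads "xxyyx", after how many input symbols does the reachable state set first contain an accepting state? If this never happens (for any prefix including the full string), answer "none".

2

Start in {0}.
Read 'x': 0→{0, 3}; now {0, 3}.
Read 'x': 0→{0, 3}, 3→{2, 4}; now {0, 2, 3, 4}.
None of the earlier sets intersect F, but {0, 2, 3, 4} does.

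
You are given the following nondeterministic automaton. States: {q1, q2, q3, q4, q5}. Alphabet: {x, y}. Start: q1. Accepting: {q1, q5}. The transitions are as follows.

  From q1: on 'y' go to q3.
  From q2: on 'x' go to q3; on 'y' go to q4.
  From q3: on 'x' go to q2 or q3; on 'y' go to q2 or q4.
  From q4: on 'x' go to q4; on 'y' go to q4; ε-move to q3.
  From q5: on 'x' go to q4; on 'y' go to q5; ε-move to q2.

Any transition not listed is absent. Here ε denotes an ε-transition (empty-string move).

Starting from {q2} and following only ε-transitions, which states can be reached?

{q2}

Begin with {q2}.
No ε-moves leave this set, so the closure equals the set itself.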